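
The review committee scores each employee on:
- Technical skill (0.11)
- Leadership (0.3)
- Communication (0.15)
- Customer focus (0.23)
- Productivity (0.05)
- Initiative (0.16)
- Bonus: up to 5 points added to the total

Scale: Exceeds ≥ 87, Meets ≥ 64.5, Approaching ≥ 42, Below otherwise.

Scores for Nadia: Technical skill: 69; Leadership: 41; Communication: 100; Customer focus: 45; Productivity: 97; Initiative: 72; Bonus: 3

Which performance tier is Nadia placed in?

Weighted total:
  Technical skill 69 × 0.11 = 7.59
  Leadership 41 × 0.3 = 12.3
  Communication 100 × 0.15 = 15
  Customer focus 45 × 0.23 = 10.35
  Productivity 97 × 0.05 = 4.85
  Initiative 72 × 0.16 = 11.52
Sum = 61.61
Bonus: 61.61 + 3 = 64.61
64.61 is ≥ 64.5 and < 87 → Meets

Meets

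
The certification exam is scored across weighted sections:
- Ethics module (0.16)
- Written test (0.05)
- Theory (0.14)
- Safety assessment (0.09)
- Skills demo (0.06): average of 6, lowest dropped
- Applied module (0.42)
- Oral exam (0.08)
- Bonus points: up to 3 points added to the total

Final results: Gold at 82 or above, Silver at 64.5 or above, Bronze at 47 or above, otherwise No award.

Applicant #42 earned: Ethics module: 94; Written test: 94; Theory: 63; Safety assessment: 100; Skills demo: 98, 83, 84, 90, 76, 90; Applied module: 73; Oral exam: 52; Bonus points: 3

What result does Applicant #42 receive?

Silver

Skills demo: drop 76 → average of remaining 5 = 445/5 = 89
Weighted total:
  Ethics module 94 × 0.16 = 15.04
  Written test 94 × 0.05 = 4.7
  Theory 63 × 0.14 = 8.82
  Safety assessment 100 × 0.09 = 9
  Skills demo 89 × 0.06 = 5.34
  Applied module 73 × 0.42 = 30.66
  Oral exam 52 × 0.08 = 4.16
Sum = 77.72
Bonus points: 77.72 + 3 = 80.72
80.72 is ≥ 64.5 and < 82 → Silver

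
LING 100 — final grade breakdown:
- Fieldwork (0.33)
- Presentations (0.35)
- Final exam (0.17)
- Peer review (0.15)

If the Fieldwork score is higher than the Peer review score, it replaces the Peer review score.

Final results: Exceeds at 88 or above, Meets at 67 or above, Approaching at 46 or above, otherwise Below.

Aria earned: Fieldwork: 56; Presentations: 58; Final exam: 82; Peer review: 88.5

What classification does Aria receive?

Fieldwork (56) ≤ Peer review (88.5), so Peer review stays at 88.5.
Weighted total:
  Fieldwork 56 × 0.33 = 18.48
  Presentations 58 × 0.35 = 20.3
  Final exam 82 × 0.17 = 13.94
  Peer review 88.5 × 0.15 = 13.275
Sum = 65.995
65.995 is ≥ 46 and < 67 → Approaching

Approaching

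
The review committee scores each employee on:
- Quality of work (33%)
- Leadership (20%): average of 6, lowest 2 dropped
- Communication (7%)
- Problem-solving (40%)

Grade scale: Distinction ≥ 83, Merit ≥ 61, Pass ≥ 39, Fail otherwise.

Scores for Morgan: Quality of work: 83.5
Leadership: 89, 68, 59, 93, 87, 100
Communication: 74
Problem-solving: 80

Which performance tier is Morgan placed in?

Distinction

Leadership: drop 59, 68 → average of remaining 4 = 369/4 = 92.25
Weighted total:
  Quality of work 83.5 × 0.33 = 27.555
  Leadership 92.25 × 0.2 = 18.45
  Communication 74 × 0.07 = 5.18
  Problem-solving 80 × 0.4 = 32
Sum = 83.185
83.185 ≥ 83 → Distinction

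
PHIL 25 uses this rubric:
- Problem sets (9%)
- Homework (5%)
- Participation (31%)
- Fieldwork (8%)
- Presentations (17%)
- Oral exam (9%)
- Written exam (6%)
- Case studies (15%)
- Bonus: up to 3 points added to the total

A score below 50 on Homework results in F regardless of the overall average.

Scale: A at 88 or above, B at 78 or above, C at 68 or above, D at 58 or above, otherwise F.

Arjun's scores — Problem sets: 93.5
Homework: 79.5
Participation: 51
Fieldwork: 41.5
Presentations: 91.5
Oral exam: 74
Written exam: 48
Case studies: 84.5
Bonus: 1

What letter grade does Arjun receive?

Homework score 79.5 ≥ 50: minimum met.
Weighted total:
  Problem sets 93.5 × 0.09 = 8.415
  Homework 79.5 × 0.05 = 3.975
  Participation 51 × 0.31 = 15.81
  Fieldwork 41.5 × 0.08 = 3.32
  Presentations 91.5 × 0.17 = 15.555
  Oral exam 74 × 0.09 = 6.66
  Written exam 48 × 0.06 = 2.88
  Case studies 84.5 × 0.15 = 12.675
Sum = 69.29
Bonus: 69.29 + 1 = 70.29
70.29 is ≥ 68 and < 78 → C

C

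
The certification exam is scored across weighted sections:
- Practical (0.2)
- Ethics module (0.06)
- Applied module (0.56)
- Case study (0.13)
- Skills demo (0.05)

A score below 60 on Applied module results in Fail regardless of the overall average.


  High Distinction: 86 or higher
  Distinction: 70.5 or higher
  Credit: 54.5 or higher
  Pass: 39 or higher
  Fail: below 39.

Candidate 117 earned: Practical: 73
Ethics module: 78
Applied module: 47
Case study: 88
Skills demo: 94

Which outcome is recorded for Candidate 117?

Applied module score 47 < 60: minimum not met.
Weighted total:
  Practical 73 × 0.2 = 14.6
  Ethics module 78 × 0.06 = 4.68
  Applied module 47 × 0.56 = 26.32
  Case study 88 × 0.13 = 11.44
  Skills demo 94 × 0.05 = 4.7
Sum = 61.74
Because the Applied module minimum was not met, the result is Fail.

Fail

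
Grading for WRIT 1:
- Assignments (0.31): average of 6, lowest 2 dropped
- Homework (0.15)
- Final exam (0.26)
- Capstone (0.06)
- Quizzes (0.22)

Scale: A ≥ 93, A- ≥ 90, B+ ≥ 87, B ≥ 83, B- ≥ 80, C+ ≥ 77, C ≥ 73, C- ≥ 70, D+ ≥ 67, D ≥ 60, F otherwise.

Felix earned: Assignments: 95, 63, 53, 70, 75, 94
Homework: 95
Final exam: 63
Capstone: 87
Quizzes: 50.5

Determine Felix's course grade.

Assignments: drop 53, 63 → average of remaining 4 = 334/4 = 83.5
Weighted total:
  Assignments 83.5 × 0.31 = 25.885
  Homework 95 × 0.15 = 14.25
  Final exam 63 × 0.26 = 16.38
  Capstone 87 × 0.06 = 5.22
  Quizzes 50.5 × 0.22 = 11.11
Sum = 72.845
72.845 is ≥ 70 and < 73 → C-

C-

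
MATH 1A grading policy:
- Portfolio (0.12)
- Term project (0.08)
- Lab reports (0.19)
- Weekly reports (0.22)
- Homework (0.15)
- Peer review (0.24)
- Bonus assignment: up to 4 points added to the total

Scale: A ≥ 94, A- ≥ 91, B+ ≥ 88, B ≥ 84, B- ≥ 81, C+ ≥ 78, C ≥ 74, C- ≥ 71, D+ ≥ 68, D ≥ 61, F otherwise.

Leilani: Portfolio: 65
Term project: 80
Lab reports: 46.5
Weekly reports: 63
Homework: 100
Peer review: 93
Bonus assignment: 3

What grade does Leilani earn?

Weighted total:
  Portfolio 65 × 0.12 = 7.8
  Term project 80 × 0.08 = 6.4
  Lab reports 46.5 × 0.19 = 8.835
  Weekly reports 63 × 0.22 = 13.86
  Homework 100 × 0.15 = 15
  Peer review 93 × 0.24 = 22.32
Sum = 74.215
Bonus assignment: 74.215 + 3 = 77.215
77.215 is ≥ 74 and < 78 → C

C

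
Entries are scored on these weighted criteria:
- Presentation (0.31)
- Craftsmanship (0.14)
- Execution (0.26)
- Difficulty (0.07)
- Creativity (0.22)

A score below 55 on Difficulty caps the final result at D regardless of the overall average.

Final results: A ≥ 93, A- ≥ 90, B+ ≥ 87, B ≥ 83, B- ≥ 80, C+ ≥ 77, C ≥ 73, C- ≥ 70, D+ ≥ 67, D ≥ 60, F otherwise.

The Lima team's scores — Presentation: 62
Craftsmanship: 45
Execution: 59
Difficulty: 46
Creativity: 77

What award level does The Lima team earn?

D

Difficulty score 46 < 55: minimum not met.
Weighted total:
  Presentation 62 × 0.31 = 19.22
  Craftsmanship 45 × 0.14 = 6.3
  Execution 59 × 0.26 = 15.34
  Difficulty 46 × 0.07 = 3.22
  Creativity 77 × 0.22 = 16.94
Sum = 61.02
61.02 would be D; cap at D applies → D.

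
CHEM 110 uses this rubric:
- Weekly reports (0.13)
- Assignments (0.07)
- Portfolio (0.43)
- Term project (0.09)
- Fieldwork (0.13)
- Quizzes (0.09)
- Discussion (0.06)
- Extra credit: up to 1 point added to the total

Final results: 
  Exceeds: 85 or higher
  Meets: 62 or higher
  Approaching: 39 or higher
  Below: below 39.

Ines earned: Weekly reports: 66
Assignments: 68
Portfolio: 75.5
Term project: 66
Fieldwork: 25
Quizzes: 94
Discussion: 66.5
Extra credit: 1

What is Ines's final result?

Weighted total:
  Weekly reports 66 × 0.13 = 8.58
  Assignments 68 × 0.07 = 4.76
  Portfolio 75.5 × 0.43 = 32.465
  Term project 66 × 0.09 = 5.94
  Fieldwork 25 × 0.13 = 3.25
  Quizzes 94 × 0.09 = 8.46
  Discussion 66.5 × 0.06 = 3.99
Sum = 67.445
Extra credit: 67.445 + 1 = 68.445
68.445 is ≥ 62 and < 85 → Meets

Meets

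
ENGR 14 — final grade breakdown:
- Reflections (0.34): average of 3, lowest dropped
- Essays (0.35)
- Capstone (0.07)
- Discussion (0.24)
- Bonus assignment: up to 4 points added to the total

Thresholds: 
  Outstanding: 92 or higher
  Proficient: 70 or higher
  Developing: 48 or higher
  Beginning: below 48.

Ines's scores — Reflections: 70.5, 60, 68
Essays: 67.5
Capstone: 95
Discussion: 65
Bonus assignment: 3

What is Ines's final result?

Proficient

Reflections: drop 60 → average of remaining 2 = 138.5/2 = 69.25
Weighted total:
  Reflections 69.25 × 0.34 = 23.545
  Essays 67.5 × 0.35 = 23.625
  Capstone 95 × 0.07 = 6.65
  Discussion 65 × 0.24 = 15.6
Sum = 69.42
Bonus assignment: 69.42 + 3 = 72.42
72.42 is ≥ 70 and < 92 → Proficient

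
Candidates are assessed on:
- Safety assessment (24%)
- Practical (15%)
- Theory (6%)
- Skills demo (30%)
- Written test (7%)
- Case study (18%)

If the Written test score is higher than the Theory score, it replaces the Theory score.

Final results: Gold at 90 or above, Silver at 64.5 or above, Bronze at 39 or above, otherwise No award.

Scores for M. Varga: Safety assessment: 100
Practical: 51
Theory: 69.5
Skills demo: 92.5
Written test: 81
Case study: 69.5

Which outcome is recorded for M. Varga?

Silver

Written test (81) > Theory (69.5), so Theory counts as 81.
Weighted total:
  Safety assessment 100 × 0.24 = 24
  Practical 51 × 0.15 = 7.65
  Theory 81 × 0.06 = 4.86
  Skills demo 92.5 × 0.3 = 27.75
  Written test 81 × 0.07 = 5.67
  Case study 69.5 × 0.18 = 12.51
Sum = 82.44
82.44 is ≥ 64.5 and < 90 → Silver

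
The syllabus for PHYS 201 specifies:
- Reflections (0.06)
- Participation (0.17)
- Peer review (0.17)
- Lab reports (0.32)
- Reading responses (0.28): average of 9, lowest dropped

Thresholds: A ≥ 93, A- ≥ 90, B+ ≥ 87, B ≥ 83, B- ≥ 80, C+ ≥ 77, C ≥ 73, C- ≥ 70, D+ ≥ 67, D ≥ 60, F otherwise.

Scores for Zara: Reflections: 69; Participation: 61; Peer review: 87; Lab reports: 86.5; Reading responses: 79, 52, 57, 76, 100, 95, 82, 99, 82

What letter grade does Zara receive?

Reading responses: drop 52 → average of remaining 8 = 670/8 = 83.75
Weighted total:
  Reflections 69 × 0.06 = 4.14
  Participation 61 × 0.17 = 10.37
  Peer review 87 × 0.17 = 14.79
  Lab reports 86.5 × 0.32 = 27.68
  Reading responses 83.75 × 0.28 = 23.45
Sum = 80.43
80.43 is ≥ 80 and < 83 → B-

B-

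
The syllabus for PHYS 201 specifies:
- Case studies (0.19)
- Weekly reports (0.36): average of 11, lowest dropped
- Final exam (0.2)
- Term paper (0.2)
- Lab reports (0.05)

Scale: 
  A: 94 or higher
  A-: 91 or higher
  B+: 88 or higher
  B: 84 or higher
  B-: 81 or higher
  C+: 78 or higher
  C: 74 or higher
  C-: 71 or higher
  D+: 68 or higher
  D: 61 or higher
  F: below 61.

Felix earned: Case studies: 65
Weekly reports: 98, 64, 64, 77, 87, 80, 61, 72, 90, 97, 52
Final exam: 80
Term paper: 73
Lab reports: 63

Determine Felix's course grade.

Weekly reports: drop 52 → average of remaining 10 = 790/10 = 79
Weighted total:
  Case studies 65 × 0.19 = 12.35
  Weekly reports 79 × 0.36 = 28.44
  Final exam 80 × 0.2 = 16
  Term paper 73 × 0.2 = 14.6
  Lab reports 63 × 0.05 = 3.15
Sum = 74.54
74.54 is ≥ 74 and < 78 → C

C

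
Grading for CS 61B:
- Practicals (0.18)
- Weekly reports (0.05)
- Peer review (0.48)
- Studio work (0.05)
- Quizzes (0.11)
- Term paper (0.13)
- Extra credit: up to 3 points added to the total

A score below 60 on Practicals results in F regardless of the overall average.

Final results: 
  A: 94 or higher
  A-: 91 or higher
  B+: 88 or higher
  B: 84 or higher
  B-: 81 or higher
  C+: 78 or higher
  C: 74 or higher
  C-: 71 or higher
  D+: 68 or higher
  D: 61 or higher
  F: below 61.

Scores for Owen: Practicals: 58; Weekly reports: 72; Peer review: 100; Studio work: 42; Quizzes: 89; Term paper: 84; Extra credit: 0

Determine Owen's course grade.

F

Practicals score 58 < 60: minimum not met.
Weighted total:
  Practicals 58 × 0.18 = 10.44
  Weekly reports 72 × 0.05 = 3.6
  Peer review 100 × 0.48 = 48
  Studio work 42 × 0.05 = 2.1
  Quizzes 89 × 0.11 = 9.79
  Term paper 84 × 0.13 = 10.92
Sum = 84.85
Extra credit: 84.85 + 0 = 84.85
Because the Practicals minimum was not met, the result is F.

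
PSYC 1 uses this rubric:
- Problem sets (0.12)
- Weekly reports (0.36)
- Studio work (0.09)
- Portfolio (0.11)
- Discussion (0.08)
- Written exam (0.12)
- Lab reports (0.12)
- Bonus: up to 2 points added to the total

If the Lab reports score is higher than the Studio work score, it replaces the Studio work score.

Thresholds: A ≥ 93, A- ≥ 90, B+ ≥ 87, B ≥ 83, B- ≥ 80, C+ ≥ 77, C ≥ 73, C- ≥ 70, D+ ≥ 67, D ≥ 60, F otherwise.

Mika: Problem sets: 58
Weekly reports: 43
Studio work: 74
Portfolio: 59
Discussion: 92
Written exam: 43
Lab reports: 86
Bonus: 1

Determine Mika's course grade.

Lab reports (86) > Studio work (74), so Studio work counts as 86.
Weighted total:
  Problem sets 58 × 0.12 = 6.96
  Weekly reports 43 × 0.36 = 15.48
  Studio work 86 × 0.09 = 7.74
  Portfolio 59 × 0.11 = 6.49
  Discussion 92 × 0.08 = 7.36
  Written exam 43 × 0.12 = 5.16
  Lab reports 86 × 0.12 = 10.32
Sum = 59.51
Bonus: 59.51 + 1 = 60.51
60.51 is ≥ 60 and < 67 → D

D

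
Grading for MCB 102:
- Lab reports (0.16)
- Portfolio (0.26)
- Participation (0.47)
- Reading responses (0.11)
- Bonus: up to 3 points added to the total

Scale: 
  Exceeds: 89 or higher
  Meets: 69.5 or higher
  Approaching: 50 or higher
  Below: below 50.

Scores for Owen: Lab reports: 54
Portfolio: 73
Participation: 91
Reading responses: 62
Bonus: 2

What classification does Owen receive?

Weighted total:
  Lab reports 54 × 0.16 = 8.64
  Portfolio 73 × 0.26 = 18.98
  Participation 91 × 0.47 = 42.77
  Reading responses 62 × 0.11 = 6.82
Sum = 77.21
Bonus: 77.21 + 2 = 79.21
79.21 is ≥ 69.5 and < 89 → Meets

Meets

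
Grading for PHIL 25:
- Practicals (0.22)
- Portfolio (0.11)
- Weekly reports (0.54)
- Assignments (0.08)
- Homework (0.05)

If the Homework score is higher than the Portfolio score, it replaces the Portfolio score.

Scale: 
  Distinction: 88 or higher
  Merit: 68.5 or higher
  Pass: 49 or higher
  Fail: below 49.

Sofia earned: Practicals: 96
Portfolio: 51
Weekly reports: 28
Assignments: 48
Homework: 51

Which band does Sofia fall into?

Fail

Homework (51) ≤ Portfolio (51), so Portfolio stays at 51.
Weighted total:
  Practicals 96 × 0.22 = 21.12
  Portfolio 51 × 0.11 = 5.61
  Weekly reports 28 × 0.54 = 15.12
  Assignments 48 × 0.08 = 3.84
  Homework 51 × 0.05 = 2.55
Sum = 48.24
48.24 < 49 → Fail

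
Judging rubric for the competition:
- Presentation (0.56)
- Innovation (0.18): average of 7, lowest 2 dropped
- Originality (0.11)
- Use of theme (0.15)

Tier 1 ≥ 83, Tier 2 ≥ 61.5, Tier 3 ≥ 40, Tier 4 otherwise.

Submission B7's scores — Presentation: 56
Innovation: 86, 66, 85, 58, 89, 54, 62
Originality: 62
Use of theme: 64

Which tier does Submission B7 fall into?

Tier 2

Innovation: drop 54, 58 → average of remaining 5 = 388/5 = 77.6
Weighted total:
  Presentation 56 × 0.56 = 31.36
  Innovation 77.6 × 0.18 = 13.968
  Originality 62 × 0.11 = 6.82
  Use of theme 64 × 0.15 = 9.6
Sum = 61.748
61.748 is ≥ 61.5 and < 83 → Tier 2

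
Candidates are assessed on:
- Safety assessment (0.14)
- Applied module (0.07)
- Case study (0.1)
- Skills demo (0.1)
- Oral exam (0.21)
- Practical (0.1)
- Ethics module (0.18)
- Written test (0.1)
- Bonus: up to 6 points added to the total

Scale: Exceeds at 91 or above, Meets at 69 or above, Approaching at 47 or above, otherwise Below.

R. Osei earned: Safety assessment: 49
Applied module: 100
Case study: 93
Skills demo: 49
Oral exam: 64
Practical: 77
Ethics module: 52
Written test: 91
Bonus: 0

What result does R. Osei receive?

Weighted total:
  Safety assessment 49 × 0.14 = 6.86
  Applied module 100 × 0.07 = 7
  Case study 93 × 0.1 = 9.3
  Skills demo 49 × 0.1 = 4.9
  Oral exam 64 × 0.21 = 13.44
  Practical 77 × 0.1 = 7.7
  Ethics module 52 × 0.18 = 9.36
  Written test 91 × 0.1 = 9.1
Sum = 67.66
Bonus: 67.66 + 0 = 67.66
67.66 is ≥ 47 and < 69 → Approaching

Approaching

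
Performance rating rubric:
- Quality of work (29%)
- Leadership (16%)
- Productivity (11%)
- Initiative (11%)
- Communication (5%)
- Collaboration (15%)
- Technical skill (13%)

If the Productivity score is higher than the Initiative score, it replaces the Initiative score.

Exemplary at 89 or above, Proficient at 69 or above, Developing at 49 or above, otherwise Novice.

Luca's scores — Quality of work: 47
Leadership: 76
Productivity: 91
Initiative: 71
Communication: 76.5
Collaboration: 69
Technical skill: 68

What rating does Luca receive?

Developing

Productivity (91) > Initiative (71), so Initiative counts as 91.
Weighted total:
  Quality of work 47 × 0.29 = 13.63
  Leadership 76 × 0.16 = 12.16
  Productivity 91 × 0.11 = 10.01
  Initiative 91 × 0.11 = 10.01
  Communication 76.5 × 0.05 = 3.825
  Collaboration 69 × 0.15 = 10.35
  Technical skill 68 × 0.13 = 8.84
Sum = 68.825
68.825 is ≥ 49 and < 69 → Developing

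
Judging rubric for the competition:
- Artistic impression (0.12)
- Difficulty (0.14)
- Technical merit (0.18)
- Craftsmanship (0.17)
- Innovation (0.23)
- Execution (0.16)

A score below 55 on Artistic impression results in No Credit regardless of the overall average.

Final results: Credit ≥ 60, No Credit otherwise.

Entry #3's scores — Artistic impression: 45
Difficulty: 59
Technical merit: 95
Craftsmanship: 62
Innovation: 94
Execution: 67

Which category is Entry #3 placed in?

Artistic impression score 45 < 55: minimum not met.
Weighted total:
  Artistic impression 45 × 0.12 = 5.4
  Difficulty 59 × 0.14 = 8.26
  Technical merit 95 × 0.18 = 17.1
  Craftsmanship 62 × 0.17 = 10.54
  Innovation 94 × 0.23 = 21.62
  Execution 67 × 0.16 = 10.72
Sum = 73.64
Because the Artistic impression minimum was not met, the result is No Credit.

No Credit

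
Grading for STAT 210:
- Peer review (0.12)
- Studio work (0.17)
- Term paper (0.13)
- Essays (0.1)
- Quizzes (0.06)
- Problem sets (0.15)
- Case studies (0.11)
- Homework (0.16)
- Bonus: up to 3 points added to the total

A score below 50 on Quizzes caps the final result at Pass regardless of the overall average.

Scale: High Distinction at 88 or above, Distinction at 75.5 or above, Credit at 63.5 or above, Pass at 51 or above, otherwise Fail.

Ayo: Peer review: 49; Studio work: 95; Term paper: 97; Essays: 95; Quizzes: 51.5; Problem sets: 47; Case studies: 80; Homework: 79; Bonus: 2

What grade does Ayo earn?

Distinction

Quizzes score 51.5 ≥ 50: minimum met.
Weighted total:
  Peer review 49 × 0.12 = 5.88
  Studio work 95 × 0.17 = 16.15
  Term paper 97 × 0.13 = 12.61
  Essays 95 × 0.1 = 9.5
  Quizzes 51.5 × 0.06 = 3.09
  Problem sets 47 × 0.15 = 7.05
  Case studies 80 × 0.11 = 8.8
  Homework 79 × 0.16 = 12.64
Sum = 75.72
Bonus: 75.72 + 2 = 77.72
77.72 is ≥ 75.5 and < 88 → Distinction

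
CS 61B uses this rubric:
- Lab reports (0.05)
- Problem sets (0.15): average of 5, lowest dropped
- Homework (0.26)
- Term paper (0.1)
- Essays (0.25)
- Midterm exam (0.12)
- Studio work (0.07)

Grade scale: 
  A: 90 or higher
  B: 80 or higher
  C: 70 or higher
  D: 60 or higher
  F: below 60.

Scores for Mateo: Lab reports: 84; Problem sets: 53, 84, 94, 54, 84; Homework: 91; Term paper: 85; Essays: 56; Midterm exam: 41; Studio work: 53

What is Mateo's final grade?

C

Problem sets: drop 53 → average of remaining 4 = 316/4 = 79
Weighted total:
  Lab reports 84 × 0.05 = 4.2
  Problem sets 79 × 0.15 = 11.85
  Homework 91 × 0.26 = 23.66
  Term paper 85 × 0.1 = 8.5
  Essays 56 × 0.25 = 14
  Midterm exam 41 × 0.12 = 4.92
  Studio work 53 × 0.07 = 3.71
Sum = 70.84
70.84 is ≥ 70 and < 80 → C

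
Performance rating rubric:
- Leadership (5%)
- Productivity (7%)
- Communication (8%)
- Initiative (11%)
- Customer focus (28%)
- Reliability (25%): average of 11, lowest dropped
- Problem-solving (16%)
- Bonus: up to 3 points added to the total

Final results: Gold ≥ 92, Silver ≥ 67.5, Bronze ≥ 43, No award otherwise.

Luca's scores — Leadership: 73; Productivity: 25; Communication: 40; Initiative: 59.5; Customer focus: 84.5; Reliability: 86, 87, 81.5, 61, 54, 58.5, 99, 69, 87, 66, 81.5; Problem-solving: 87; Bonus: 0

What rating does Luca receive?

Reliability: drop 54 → average of remaining 10 = 776.5/10 = 77.65
Weighted total:
  Leadership 73 × 0.05 = 3.65
  Productivity 25 × 0.07 = 1.75
  Communication 40 × 0.08 = 3.2
  Initiative 59.5 × 0.11 = 6.545
  Customer focus 84.5 × 0.28 = 23.66
  Reliability 77.65 × 0.25 = 19.4125
  Problem-solving 87 × 0.16 = 13.92
Sum = 72.1375
Bonus: 72.1375 + 0 = 72.1375
72.1375 is ≥ 67.5 and < 92 → Silver

Silver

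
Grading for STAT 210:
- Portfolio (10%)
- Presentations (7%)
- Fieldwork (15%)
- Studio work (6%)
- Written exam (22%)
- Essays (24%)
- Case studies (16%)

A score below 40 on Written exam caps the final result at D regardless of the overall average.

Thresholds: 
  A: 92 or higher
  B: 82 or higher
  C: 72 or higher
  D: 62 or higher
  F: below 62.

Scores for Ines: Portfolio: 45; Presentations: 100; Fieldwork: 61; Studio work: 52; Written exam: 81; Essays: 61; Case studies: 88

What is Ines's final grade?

D

Written exam score 81 ≥ 40: minimum met.
Weighted total:
  Portfolio 45 × 0.1 = 4.5
  Presentations 100 × 0.07 = 7
  Fieldwork 61 × 0.15 = 9.15
  Studio work 52 × 0.06 = 3.12
  Written exam 81 × 0.22 = 17.82
  Essays 61 × 0.24 = 14.64
  Case studies 88 × 0.16 = 14.08
Sum = 70.31
70.31 is ≥ 62 and < 72 → D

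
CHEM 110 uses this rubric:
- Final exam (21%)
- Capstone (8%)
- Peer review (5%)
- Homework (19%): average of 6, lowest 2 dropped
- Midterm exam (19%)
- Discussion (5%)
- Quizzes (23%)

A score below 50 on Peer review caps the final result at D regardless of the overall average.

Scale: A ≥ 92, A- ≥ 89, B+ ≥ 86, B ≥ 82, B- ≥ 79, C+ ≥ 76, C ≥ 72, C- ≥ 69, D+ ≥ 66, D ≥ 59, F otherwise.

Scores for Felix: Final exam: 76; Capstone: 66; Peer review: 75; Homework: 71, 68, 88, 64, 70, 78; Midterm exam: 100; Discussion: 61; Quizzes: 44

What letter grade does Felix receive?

C-

Homework: drop 64, 68 → average of remaining 4 = 307/4 = 76.75
Peer review score 75 ≥ 50: minimum met.
Weighted total:
  Final exam 76 × 0.21 = 15.96
  Capstone 66 × 0.08 = 5.28
  Peer review 75 × 0.05 = 3.75
  Homework 76.75 × 0.19 = 14.5825
  Midterm exam 100 × 0.19 = 19
  Discussion 61 × 0.05 = 3.05
  Quizzes 44 × 0.23 = 10.12
Sum = 71.7425
71.7425 is ≥ 69 and < 72 → C-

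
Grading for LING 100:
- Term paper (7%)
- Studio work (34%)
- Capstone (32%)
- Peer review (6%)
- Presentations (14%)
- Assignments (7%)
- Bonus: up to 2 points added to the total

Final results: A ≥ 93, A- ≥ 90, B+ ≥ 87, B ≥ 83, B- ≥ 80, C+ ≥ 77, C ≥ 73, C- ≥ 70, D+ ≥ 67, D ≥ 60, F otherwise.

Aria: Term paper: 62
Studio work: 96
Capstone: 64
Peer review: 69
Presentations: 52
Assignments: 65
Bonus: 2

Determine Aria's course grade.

C

Weighted total:
  Term paper 62 × 0.07 = 4.34
  Studio work 96 × 0.34 = 32.64
  Capstone 64 × 0.32 = 20.48
  Peer review 69 × 0.06 = 4.14
  Presentations 52 × 0.14 = 7.28
  Assignments 65 × 0.07 = 4.55
Sum = 73.43
Bonus: 73.43 + 2 = 75.43
75.43 is ≥ 73 and < 77 → C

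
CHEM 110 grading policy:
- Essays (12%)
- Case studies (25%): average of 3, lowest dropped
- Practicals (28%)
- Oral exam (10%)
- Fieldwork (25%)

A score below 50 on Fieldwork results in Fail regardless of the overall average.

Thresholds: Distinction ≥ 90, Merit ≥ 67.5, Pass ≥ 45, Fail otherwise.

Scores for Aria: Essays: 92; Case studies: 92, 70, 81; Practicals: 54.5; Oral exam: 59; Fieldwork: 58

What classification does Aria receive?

Merit

Case studies: drop 70 → average of remaining 2 = 173/2 = 86.5
Fieldwork score 58 ≥ 50: minimum met.
Weighted total:
  Essays 92 × 0.12 = 11.04
  Case studies 86.5 × 0.25 = 21.625
  Practicals 54.5 × 0.28 = 15.26
  Oral exam 59 × 0.1 = 5.9
  Fieldwork 58 × 0.25 = 14.5
Sum = 68.325
68.325 is ≥ 67.5 and < 90 → Merit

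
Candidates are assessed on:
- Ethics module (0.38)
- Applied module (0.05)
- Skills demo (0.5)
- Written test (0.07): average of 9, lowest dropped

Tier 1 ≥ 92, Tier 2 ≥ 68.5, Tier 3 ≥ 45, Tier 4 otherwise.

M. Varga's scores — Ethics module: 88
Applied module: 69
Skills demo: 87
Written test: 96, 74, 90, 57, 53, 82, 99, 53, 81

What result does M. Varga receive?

Tier 2

Written test: drop 53 → average of remaining 8 = 632/8 = 79
Weighted total:
  Ethics module 88 × 0.38 = 33.44
  Applied module 69 × 0.05 = 3.45
  Skills demo 87 × 0.5 = 43.5
  Written test 79 × 0.07 = 5.53
Sum = 85.92
85.92 is ≥ 68.5 and < 92 → Tier 2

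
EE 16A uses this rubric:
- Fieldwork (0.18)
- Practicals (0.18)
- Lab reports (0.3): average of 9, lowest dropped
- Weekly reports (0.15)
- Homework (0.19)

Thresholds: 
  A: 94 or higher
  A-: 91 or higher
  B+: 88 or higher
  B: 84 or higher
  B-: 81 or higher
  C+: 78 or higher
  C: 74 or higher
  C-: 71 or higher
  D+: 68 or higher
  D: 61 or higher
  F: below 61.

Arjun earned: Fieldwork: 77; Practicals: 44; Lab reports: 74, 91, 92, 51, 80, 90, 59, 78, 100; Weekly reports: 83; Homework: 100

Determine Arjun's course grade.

C+

Lab reports: drop 51 → average of remaining 8 = 664/8 = 83
Weighted total:
  Fieldwork 77 × 0.18 = 13.86
  Practicals 44 × 0.18 = 7.92
  Lab reports 83 × 0.3 = 24.9
  Weekly reports 83 × 0.15 = 12.45
  Homework 100 × 0.19 = 19
Sum = 78.13
78.13 is ≥ 78 and < 81 → C+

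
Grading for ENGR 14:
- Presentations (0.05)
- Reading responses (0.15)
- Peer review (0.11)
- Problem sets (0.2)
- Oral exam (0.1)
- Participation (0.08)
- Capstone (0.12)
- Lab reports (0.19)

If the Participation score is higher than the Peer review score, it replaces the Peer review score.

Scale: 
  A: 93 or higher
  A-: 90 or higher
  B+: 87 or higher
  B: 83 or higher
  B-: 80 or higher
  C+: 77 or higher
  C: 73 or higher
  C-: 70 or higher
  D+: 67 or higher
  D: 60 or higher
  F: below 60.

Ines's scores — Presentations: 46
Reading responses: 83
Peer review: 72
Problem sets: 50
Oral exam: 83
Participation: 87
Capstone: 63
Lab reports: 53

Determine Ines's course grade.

D+

Participation (87) > Peer review (72), so Peer review counts as 87.
Weighted total:
  Presentations 46 × 0.05 = 2.3
  Reading responses 83 × 0.15 = 12.45
  Peer review 87 × 0.11 = 9.57
  Problem sets 50 × 0.2 = 10
  Oral exam 83 × 0.1 = 8.3
  Participation 87 × 0.08 = 6.96
  Capstone 63 × 0.12 = 7.56
  Lab reports 53 × 0.19 = 10.07
Sum = 67.21
67.21 is ≥ 67 and < 70 → D+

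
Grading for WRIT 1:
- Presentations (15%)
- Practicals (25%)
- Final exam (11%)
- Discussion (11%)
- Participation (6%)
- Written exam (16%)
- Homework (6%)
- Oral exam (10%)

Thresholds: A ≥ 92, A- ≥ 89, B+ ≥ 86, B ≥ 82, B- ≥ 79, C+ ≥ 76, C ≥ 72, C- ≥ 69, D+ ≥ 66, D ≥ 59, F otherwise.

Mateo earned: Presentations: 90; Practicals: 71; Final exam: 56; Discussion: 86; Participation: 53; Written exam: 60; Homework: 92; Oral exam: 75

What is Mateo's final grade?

Weighted total:
  Presentations 90 × 0.15 = 13.5
  Practicals 71 × 0.25 = 17.75
  Final exam 56 × 0.11 = 6.16
  Discussion 86 × 0.11 = 9.46
  Participation 53 × 0.06 = 3.18
  Written exam 60 × 0.16 = 9.6
  Homework 92 × 0.06 = 5.52
  Oral exam 75 × 0.1 = 7.5
Sum = 72.67
72.67 is ≥ 72 and < 76 → C

C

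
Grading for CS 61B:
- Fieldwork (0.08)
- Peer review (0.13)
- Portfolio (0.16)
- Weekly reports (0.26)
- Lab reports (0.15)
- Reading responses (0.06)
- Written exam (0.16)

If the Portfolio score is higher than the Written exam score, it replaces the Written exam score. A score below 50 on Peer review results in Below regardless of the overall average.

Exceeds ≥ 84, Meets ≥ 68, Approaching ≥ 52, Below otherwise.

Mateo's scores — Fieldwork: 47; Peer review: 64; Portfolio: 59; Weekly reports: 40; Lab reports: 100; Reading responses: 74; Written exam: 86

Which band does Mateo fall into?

Portfolio (59) ≤ Written exam (86), so Written exam stays at 86.
Peer review score 64 ≥ 50: minimum met.
Weighted total:
  Fieldwork 47 × 0.08 = 3.76
  Peer review 64 × 0.13 = 8.32
  Portfolio 59 × 0.16 = 9.44
  Weekly reports 40 × 0.26 = 10.4
  Lab reports 100 × 0.15 = 15
  Reading responses 74 × 0.06 = 4.44
  Written exam 86 × 0.16 = 13.76
Sum = 65.12
65.12 is ≥ 52 and < 68 → Approaching

Approaching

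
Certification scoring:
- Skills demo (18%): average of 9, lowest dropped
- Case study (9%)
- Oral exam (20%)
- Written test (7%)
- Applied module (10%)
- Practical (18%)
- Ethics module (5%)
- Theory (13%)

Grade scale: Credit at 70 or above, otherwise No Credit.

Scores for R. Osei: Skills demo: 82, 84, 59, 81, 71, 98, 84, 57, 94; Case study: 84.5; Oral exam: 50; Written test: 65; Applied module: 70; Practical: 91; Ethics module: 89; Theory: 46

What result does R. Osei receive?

Skills demo: drop 57 → average of remaining 8 = 653/8 = 81.625
Weighted total:
  Skills demo 81.625 × 0.18 = 14.6925
  Case study 84.5 × 0.09 = 7.605
  Oral exam 50 × 0.2 = 10
  Written test 65 × 0.07 = 4.55
  Applied module 70 × 0.1 = 7
  Practical 91 × 0.18 = 16.38
  Ethics module 89 × 0.05 = 4.45
  Theory 46 × 0.13 = 5.98
Sum = 70.6575
70.6575 ≥ 70 → Credit

Credit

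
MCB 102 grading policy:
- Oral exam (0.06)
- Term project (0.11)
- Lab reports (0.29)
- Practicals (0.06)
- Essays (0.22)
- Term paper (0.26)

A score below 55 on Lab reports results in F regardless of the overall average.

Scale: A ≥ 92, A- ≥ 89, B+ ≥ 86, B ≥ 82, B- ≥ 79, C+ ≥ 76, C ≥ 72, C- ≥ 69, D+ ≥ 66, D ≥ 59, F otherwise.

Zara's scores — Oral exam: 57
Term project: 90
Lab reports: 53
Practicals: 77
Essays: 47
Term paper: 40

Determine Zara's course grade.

Lab reports score 53 < 55: minimum not met.
Weighted total:
  Oral exam 57 × 0.06 = 3.42
  Term project 90 × 0.11 = 9.9
  Lab reports 53 × 0.29 = 15.37
  Practicals 77 × 0.06 = 4.62
  Essays 47 × 0.22 = 10.34
  Term paper 40 × 0.26 = 10.4
Sum = 54.05
Because the Lab reports minimum was not met, the result is F.

F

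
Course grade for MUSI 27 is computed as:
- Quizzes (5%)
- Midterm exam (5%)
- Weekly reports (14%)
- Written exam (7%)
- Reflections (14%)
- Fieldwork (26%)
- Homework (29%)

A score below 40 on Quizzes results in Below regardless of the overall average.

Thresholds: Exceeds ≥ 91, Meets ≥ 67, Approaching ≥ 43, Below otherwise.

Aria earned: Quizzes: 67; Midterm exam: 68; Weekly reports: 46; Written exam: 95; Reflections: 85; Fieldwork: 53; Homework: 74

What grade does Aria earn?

Approaching

Quizzes score 67 ≥ 40: minimum met.
Weighted total:
  Quizzes 67 × 0.05 = 3.35
  Midterm exam 68 × 0.05 = 3.4
  Weekly reports 46 × 0.14 = 6.44
  Written exam 95 × 0.07 = 6.65
  Reflections 85 × 0.14 = 11.9
  Fieldwork 53 × 0.26 = 13.78
  Homework 74 × 0.29 = 21.46
Sum = 66.98
66.98 is ≥ 43 and < 67 → Approaching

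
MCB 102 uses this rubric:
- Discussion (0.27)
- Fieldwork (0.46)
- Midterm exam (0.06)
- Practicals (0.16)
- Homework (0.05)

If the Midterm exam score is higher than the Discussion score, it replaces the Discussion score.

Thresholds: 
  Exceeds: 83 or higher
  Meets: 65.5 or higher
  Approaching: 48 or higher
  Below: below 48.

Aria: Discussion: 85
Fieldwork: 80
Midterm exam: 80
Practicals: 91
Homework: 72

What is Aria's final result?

Meets

Midterm exam (80) ≤ Discussion (85), so Discussion stays at 85.
Weighted total:
  Discussion 85 × 0.27 = 22.95
  Fieldwork 80 × 0.46 = 36.8
  Midterm exam 80 × 0.06 = 4.8
  Practicals 91 × 0.16 = 14.56
  Homework 72 × 0.05 = 3.6
Sum = 82.71
82.71 is ≥ 65.5 and < 83 → Meets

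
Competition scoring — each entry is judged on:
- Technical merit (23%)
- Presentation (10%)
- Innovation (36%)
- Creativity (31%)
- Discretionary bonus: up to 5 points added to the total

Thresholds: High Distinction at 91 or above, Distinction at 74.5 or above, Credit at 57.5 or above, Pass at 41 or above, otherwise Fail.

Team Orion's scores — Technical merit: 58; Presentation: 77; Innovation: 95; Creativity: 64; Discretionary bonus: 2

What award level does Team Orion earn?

Distinction

Weighted total:
  Technical merit 58 × 0.23 = 13.34
  Presentation 77 × 0.1 = 7.7
  Innovation 95 × 0.36 = 34.2
  Creativity 64 × 0.31 = 19.84
Sum = 75.08
Discretionary bonus: 75.08 + 2 = 77.08
77.08 is ≥ 74.5 and < 91 → Distinction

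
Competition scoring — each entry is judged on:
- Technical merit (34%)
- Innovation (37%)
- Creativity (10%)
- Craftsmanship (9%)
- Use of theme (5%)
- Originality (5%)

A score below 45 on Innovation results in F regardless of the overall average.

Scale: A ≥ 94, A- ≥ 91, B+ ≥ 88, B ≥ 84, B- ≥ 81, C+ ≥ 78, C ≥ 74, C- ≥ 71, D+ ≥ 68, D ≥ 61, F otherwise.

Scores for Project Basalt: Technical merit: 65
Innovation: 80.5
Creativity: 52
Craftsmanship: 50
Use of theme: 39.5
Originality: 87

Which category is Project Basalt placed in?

D

Innovation score 80.5 ≥ 45: minimum met.
Weighted total:
  Technical merit 65 × 0.34 = 22.1
  Innovation 80.5 × 0.37 = 29.785
  Creativity 52 × 0.1 = 5.2
  Craftsmanship 50 × 0.09 = 4.5
  Use of theme 39.5 × 0.05 = 1.975
  Originality 87 × 0.05 = 4.35
Sum = 67.91
67.91 is ≥ 61 and < 68 → D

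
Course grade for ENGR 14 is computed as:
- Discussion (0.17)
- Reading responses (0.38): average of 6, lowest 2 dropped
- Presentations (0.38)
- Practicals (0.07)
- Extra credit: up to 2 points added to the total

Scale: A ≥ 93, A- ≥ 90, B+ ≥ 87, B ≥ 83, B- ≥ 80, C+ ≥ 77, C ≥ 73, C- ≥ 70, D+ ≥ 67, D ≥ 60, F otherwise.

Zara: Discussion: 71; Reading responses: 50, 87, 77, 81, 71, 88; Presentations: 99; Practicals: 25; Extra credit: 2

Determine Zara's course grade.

Reading responses: drop 50, 71 → average of remaining 4 = 333/4 = 83.25
Weighted total:
  Discussion 71 × 0.17 = 12.07
  Reading responses 83.25 × 0.38 = 31.635
  Presentations 99 × 0.38 = 37.62
  Practicals 25 × 0.07 = 1.75
Sum = 83.075
Extra credit: 83.075 + 2 = 85.075
85.075 is ≥ 83 and < 87 → B

B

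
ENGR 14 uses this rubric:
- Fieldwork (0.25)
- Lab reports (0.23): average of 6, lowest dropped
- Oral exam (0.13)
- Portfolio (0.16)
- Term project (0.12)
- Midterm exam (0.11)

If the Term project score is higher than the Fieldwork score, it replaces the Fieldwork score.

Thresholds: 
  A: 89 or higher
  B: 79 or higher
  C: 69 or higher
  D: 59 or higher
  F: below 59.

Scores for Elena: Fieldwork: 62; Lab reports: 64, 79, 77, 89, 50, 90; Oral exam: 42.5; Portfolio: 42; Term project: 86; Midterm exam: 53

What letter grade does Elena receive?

Lab reports: drop 50 → average of remaining 5 = 399/5 = 79.8
Term project (86) > Fieldwork (62), so Fieldwork counts as 86.
Weighted total:
  Fieldwork 86 × 0.25 = 21.5
  Lab reports 79.8 × 0.23 = 18.354
  Oral exam 42.5 × 0.13 = 5.525
  Portfolio 42 × 0.16 = 6.72
  Term project 86 × 0.12 = 10.32
  Midterm exam 53 × 0.11 = 5.83
Sum = 68.249
68.249 is ≥ 59 and < 69 → D

D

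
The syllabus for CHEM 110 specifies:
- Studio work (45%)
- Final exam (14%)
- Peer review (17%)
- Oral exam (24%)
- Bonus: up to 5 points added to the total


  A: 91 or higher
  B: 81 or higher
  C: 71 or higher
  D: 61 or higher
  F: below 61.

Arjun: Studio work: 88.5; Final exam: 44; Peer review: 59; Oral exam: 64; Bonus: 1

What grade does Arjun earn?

C

Weighted total:
  Studio work 88.5 × 0.45 = 39.825
  Final exam 44 × 0.14 = 6.16
  Peer review 59 × 0.17 = 10.03
  Oral exam 64 × 0.24 = 15.36
Sum = 71.375
Bonus: 71.375 + 1 = 72.375
72.375 is ≥ 71 and < 81 → C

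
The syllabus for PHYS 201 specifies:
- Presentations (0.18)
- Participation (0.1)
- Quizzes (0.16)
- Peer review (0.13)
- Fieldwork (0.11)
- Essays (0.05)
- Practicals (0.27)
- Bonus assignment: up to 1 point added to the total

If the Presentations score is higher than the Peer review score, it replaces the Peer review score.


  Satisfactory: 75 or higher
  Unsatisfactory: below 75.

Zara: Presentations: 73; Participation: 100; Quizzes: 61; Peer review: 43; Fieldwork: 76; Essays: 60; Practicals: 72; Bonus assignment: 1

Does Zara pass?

Unsatisfactory

Presentations (73) > Peer review (43), so Peer review counts as 73.
Weighted total:
  Presentations 73 × 0.18 = 13.14
  Participation 100 × 0.1 = 10
  Quizzes 61 × 0.16 = 9.76
  Peer review 73 × 0.13 = 9.49
  Fieldwork 76 × 0.11 = 8.36
  Essays 60 × 0.05 = 3
  Practicals 72 × 0.27 = 19.44
Sum = 73.19
Bonus assignment: 73.19 + 1 = 74.19
74.19 < 75 → Unsatisfactory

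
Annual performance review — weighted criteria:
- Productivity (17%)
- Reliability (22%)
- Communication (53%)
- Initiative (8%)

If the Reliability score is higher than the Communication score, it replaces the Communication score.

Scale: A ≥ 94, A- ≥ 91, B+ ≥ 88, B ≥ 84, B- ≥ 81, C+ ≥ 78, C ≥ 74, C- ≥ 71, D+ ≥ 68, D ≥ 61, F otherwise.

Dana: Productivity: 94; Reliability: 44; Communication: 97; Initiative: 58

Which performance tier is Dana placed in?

Reliability (44) ≤ Communication (97), so Communication stays at 97.
Weighted total:
  Productivity 94 × 0.17 = 15.98
  Reliability 44 × 0.22 = 9.68
  Communication 97 × 0.53 = 51.41
  Initiative 58 × 0.08 = 4.64
Sum = 81.71
81.71 is ≥ 81 and < 84 → B-

B-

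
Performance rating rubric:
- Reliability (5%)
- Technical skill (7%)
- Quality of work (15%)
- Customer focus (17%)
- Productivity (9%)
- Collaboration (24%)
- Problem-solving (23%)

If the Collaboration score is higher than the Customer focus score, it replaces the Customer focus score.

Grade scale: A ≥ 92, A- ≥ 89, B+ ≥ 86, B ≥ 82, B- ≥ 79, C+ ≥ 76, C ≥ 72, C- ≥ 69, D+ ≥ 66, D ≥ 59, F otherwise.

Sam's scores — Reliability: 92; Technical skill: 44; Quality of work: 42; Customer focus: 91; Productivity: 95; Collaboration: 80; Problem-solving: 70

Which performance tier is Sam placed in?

Collaboration (80) ≤ Customer focus (91), so Customer focus stays at 91.
Weighted total:
  Reliability 92 × 0.05 = 4.6
  Technical skill 44 × 0.07 = 3.08
  Quality of work 42 × 0.15 = 6.3
  Customer focus 91 × 0.17 = 15.47
  Productivity 95 × 0.09 = 8.55
  Collaboration 80 × 0.24 = 19.2
  Problem-solving 70 × 0.23 = 16.1
Sum = 73.3
73.3 is ≥ 72 and < 76 → C

C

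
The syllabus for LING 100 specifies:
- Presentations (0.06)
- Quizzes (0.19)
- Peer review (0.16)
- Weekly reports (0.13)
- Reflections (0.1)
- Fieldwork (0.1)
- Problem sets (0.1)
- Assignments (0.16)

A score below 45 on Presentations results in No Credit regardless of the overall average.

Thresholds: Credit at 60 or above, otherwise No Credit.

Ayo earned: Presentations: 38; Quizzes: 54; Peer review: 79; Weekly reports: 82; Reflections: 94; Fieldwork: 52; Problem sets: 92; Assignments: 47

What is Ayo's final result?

Presentations score 38 < 45: minimum not met.
Weighted total:
  Presentations 38 × 0.06 = 2.28
  Quizzes 54 × 0.19 = 10.26
  Peer review 79 × 0.16 = 12.64
  Weekly reports 82 × 0.13 = 10.66
  Reflections 94 × 0.1 = 9.4
  Fieldwork 52 × 0.1 = 5.2
  Problem sets 92 × 0.1 = 9.2
  Assignments 47 × 0.16 = 7.52
Sum = 67.16
Because the Presentations minimum was not met, the result is No Credit.

No Credit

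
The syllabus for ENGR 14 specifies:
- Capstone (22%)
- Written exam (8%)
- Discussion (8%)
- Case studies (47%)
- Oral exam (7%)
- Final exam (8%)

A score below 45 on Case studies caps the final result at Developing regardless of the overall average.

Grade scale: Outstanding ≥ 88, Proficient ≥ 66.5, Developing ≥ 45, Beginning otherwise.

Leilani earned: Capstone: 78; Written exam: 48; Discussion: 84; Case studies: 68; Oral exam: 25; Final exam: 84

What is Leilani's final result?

Case studies score 68 ≥ 45: minimum met.
Weighted total:
  Capstone 78 × 0.22 = 17.16
  Written exam 48 × 0.08 = 3.84
  Discussion 84 × 0.08 = 6.72
  Case studies 68 × 0.47 = 31.96
  Oral exam 25 × 0.07 = 1.75
  Final exam 84 × 0.08 = 6.72
Sum = 68.15
68.15 is ≥ 66.5 and < 88 → Proficient

Proficient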